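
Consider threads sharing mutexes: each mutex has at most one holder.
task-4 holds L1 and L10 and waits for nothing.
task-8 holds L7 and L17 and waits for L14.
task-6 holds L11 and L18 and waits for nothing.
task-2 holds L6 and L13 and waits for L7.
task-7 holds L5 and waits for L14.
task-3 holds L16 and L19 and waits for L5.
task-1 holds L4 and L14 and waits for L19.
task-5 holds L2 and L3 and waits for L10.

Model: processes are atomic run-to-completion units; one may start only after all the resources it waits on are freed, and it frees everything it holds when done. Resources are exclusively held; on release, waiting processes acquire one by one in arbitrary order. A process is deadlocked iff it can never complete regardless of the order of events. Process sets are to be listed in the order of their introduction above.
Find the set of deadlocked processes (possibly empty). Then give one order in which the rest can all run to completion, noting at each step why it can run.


Deadlocked set: task-8, task-2, task-7, task-3 and task-1.
Key observation: task-1 -> task-3 -> task-7 -> task-1 is a circular wait — nothing in it can go first; task-8 and task-2 wait into the deadlock from upstream.
A valid finishing order for the others: task-4, task-5, task-6.
Walking it through:
  task-4 waits on nothing -> runs at once and releases L1 and L10
  task-5 waits on L10 — all released -> runs and releases L2 and L3
  task-6 waits on nothing -> runs at once and releases L11 and L18


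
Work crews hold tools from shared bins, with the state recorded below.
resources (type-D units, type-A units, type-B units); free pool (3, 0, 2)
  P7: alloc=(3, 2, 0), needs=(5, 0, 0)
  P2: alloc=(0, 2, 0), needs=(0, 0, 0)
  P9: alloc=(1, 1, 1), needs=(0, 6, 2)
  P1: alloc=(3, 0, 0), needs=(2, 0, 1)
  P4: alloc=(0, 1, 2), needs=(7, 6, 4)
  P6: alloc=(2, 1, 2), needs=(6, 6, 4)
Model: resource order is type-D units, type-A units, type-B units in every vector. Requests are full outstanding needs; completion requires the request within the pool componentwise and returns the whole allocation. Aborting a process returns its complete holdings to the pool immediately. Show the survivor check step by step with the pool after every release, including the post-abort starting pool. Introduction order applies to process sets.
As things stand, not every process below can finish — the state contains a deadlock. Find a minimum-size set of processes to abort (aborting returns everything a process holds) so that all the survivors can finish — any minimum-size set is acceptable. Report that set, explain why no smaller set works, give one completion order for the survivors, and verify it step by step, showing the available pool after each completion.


The answer: abort P4 and P6.
Key observation: P9 had no path to completion before; after the abort of P4 and P6 ((2, 2, 4) returned), step 4 is where it fits.
Why nothing smaller works — every single abort fails: P7 alone leaves P9 blocked (short on type-A units); P2 alone leaves P9 blocked (short on type-A units); P9 alone leaves P4 blocked (short on type-A units and type-B units); P1 alone leaves P9 blocked (short on type-A units); P4 alone leaves P9 blocked (short on type-A units); P6 alone leaves P9 blocked (short on type-A units).
One survivor order: P7, P1, P2, P9. Check, step by step (post-abort pool first):
  pool = (5, 2, 6)
  P7: need (5, 0, 0) fits (5, 2, 6); releases (3, 2, 0), pool now (8, 4, 6)
  P1: need (2, 0, 1) fits (8, 4, 6); releases (3, 0, 0), pool now (11, 4, 6)
  P2: need (0, 0, 0) fits (11, 4, 6); releases (0, 2, 0), pool now (11, 6, 6)
  P9: need (0, 6, 2) fits (11, 6, 6); releases (1, 1, 1), pool now (12, 7, 7)


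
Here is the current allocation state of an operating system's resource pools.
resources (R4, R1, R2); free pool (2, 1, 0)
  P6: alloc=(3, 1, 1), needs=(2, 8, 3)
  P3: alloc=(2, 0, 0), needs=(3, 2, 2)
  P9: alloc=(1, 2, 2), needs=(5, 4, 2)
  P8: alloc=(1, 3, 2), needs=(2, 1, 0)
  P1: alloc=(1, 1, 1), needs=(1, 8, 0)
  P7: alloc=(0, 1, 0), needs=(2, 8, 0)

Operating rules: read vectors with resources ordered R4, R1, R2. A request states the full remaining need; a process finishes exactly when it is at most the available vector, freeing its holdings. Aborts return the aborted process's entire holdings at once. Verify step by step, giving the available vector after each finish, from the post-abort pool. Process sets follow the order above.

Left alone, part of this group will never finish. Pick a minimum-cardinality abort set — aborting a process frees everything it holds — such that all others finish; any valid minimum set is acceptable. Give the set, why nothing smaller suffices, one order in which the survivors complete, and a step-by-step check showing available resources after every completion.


The answer: abort P6 and P7.
Key observation: no ordering could ever have run P1 before the abort of P6 and P7; with (3, 2, 1) back in the pool it fits at step 4.
Why nothing smaller works — every single abort fails: P6 alone leaves P1 blocked (short on R1); P3 alone leaves P6 blocked (short on R1); P9 alone leaves P6 blocked (short on R1); P8 alone leaves P6 blocked (short on R1); P1 alone leaves P6 blocked (short on R1); P7 alone leaves P6 blocked (short on R1).
One survivor order: P8, P3, P9, P1. Walking it through (post-abort pool first):
  pool = (5, 3, 1)
  run P8 (needs (2, 1, 0), free (5, 3, 1)); after release of (1, 3, 2) the pool is (6, 6, 3)
  run P3 (needs (3, 2, 2), free (6, 6, 3)); after release of (2, 0, 0) the pool is (8, 6, 3)
  run P9 (needs (5, 4, 2), free (8, 6, 3)); after release of (1, 2, 2) the pool is (9, 8, 5)
  run P1 (needs (1, 8, 0), free (9, 8, 5)); after release of (1, 1, 1) the pool is (10, 9, 6)


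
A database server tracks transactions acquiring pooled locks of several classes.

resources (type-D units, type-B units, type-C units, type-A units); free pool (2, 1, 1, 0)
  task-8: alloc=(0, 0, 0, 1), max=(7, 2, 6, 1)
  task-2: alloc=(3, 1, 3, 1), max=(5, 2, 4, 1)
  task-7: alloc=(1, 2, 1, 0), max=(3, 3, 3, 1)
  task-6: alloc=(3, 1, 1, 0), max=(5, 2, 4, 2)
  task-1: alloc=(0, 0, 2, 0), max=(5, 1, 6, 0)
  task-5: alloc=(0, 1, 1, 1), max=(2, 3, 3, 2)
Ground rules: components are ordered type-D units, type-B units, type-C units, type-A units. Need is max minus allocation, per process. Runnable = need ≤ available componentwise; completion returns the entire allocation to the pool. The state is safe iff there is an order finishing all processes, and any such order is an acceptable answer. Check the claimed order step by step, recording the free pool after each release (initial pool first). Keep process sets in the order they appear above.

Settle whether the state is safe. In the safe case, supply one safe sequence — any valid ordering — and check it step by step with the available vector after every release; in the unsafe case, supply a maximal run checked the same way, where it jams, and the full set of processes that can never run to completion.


SAFE, for example via the order task-2, task-1, task-5, task-6, task-7, task-8.
Key observation: task-2 is the earliest step where a requested resource binds exactly: need (2, 1, 1, 0), pool (2, 1, 1, 0) at its turn.
Walking it through:
  pool = (2, 1, 1, 0)
  task-2 needs (2, 1, 1, 0) <= (2, 1, 1, 0) -> finishes; pool += (3, 1, 3, 1) = (5, 2, 4, 1)
  task-1 needs (5, 1, 4, 0) <= (5, 2, 4, 1) -> finishes; pool += (0, 0, 2, 0) = (5, 2, 6, 1)
  task-5 needs (2, 2, 2, 1) <= (5, 2, 6, 1) -> finishes; pool += (0, 1, 1, 1) = (5, 3, 7, 2)
  task-6 needs (2, 1, 3, 2) <= (5, 3, 7, 2) -> finishes; pool += (3, 1, 1, 0) = (8, 4, 8, 2)
  task-7 needs (2, 1, 2, 1) <= (8, 4, 8, 2) -> finishes; pool += (1, 2, 1, 0) = (9, 6, 9, 2)
  task-8 needs (7, 2, 6, 0) <= (9, 6, 9, 2) -> finishes; pool += (0, 0, 0, 1) = (9, 6, 9, 3)


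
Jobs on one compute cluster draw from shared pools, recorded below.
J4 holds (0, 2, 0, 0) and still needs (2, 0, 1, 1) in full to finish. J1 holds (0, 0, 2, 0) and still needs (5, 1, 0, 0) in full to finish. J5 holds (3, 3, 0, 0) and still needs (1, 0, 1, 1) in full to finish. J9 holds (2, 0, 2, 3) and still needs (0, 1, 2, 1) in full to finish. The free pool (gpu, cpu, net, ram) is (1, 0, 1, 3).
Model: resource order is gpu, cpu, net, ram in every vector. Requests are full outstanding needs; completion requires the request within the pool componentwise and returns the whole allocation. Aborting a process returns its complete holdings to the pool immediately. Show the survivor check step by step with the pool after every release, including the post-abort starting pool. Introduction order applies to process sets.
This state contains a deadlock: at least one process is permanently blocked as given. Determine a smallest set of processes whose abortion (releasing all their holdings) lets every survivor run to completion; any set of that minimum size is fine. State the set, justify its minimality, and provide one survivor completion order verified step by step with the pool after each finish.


Minimum abort set: J1.
Key observation: the deadlocked J9 becomes finishable only because J1 released (0, 0, 2, 0); it completes at step 2 below.
No smaller set exists: with zero aborts the deadlock remains.
One survivor order: J5, J9, J4. Check, step by step (post-abort pool first):
  pool = (1, 0, 3, 3)
  J5: need (1, 0, 1, 1) fits (1, 0, 3, 3); releases (3, 3, 0, 0), pool now (4, 3, 3, 3)
  J9: need (0, 1, 2, 1) fits (4, 3, 3, 3); releases (2, 0, 2, 3), pool now (6, 3, 5, 6)
  J4: need (2, 0, 1, 1) fits (6, 3, 5, 6); releases (0, 2, 0, 0), pool now (6, 5, 5, 6)


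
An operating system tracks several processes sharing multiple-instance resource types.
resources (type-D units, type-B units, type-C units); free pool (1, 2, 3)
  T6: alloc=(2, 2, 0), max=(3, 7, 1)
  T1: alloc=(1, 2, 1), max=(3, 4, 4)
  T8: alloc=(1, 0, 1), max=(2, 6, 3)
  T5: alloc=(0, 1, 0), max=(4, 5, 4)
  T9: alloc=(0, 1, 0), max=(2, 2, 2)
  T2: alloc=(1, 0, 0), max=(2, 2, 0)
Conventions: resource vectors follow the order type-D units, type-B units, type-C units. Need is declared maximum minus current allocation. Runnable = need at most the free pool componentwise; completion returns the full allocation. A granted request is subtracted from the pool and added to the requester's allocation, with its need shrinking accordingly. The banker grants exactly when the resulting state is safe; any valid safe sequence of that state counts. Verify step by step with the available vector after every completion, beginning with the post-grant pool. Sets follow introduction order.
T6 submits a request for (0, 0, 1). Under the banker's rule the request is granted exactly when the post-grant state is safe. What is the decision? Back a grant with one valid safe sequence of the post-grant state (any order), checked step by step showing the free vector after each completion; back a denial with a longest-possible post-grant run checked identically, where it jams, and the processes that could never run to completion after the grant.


DENY: after the grant no complete ordering would exist.
Key observation: after T2, T9 the pool peaks at (2, 3, 2), and each blocked process is short somewhere: T6 on type-B units; T1 on type-C units; T8 on type-B units; T5 on type-D units, type-B units, type-C units.
On the post-grant state, T2, T9 is a maximal run — nothing extends it. Verifying each step:
  pool = (1, 2, 2)
  T2 needs (1, 2, 0) <= (1, 2, 2) -> finishes; pool += (1, 0, 0) = (2, 2, 2)
  T9 needs (2, 1, 2) <= (2, 2, 2) -> finishes; pool += (0, 1, 0) = (2, 3, 2)
  T6 cannot run: need (1, 5, 0) vs free (2, 3, 2) (insufficient type-B units)
  T1 cannot run: need (2, 2, 3) vs free (2, 3, 2) (insufficient type-C units)
  T8 cannot run: need (1, 6, 2) vs free (2, 3, 2) (insufficient type-B units)
  T5 cannot run: need (4, 4, 4) vs free (2, 3, 2) (insufficient type-D units, type-B units and type-C units)
Post-grant, the permanently blocked set is T6, T1, T8 and T5.


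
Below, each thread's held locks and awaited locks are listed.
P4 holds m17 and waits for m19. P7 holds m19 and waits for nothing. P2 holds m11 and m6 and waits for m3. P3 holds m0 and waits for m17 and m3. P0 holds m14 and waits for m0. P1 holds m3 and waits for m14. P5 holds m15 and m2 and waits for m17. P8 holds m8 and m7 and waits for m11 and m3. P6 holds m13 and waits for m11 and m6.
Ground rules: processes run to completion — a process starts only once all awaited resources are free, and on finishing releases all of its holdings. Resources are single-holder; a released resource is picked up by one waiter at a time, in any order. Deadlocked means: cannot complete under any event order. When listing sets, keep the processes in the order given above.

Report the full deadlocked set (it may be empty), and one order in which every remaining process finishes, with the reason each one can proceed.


Deadlocked set: P2, P3, P0, P1, P8 and P6.
Key observation: the knot is the closed ring of waits P1 -> P0 -> P3 -> P1; P2, P8 and P6 wait into the deadlock from upstream.
A valid finishing order for the others: P7, P4, P5.
Check, step by step:
  P7 waits on nothing -> runs at once and releases m19
  run P4 (all its waits — m19 — are resolved); releases m17
  run P5 (all its waits — m17 — are resolved); releases m15 and m2


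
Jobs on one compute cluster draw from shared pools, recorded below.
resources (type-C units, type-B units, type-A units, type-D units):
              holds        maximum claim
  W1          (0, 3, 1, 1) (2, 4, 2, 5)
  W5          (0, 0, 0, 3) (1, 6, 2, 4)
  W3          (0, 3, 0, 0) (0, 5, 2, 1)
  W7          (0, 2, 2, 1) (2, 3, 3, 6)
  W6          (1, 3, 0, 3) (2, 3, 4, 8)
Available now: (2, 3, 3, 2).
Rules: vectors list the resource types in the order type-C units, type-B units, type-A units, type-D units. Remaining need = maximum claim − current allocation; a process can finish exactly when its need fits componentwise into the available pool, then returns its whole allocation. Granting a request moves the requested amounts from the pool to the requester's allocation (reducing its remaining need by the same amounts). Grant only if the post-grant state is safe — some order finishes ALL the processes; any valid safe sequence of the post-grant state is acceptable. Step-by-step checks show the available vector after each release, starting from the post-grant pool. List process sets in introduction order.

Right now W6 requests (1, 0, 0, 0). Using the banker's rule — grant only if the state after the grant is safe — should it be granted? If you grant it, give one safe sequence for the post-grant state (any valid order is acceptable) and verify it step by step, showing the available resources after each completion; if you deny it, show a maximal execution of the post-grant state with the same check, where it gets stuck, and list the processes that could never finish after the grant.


DENY: after the grant no complete ordering would exist.
Key observation: after W3, W5 the pool peaks at (1, 6, 3, 5), and each blocked process is short somewhere: W1 on type-C units; W7 on type-C units; W6 on type-A units.
Pretend the grant happened; the run W3, W5 goes as far as possible. Check, step by step:
  pool = (1, 3, 3, 2)
  W3 needs (0, 2, 2, 1) <= (1, 3, 3, 2) -> finishes; pool += (0, 3, 0, 0) = (1, 6, 3, 2)
  W5 needs (1, 6, 2, 1) <= (1, 6, 3, 2) -> finishes; pool += (0, 0, 0, 3) = (1, 6, 3, 5)
  W1 cannot run: need (2, 1, 1, 4) vs free (1, 6, 3, 5) (insufficient type-C units)
  W7 cannot run: need (2, 1, 1, 5) vs free (1, 6, 3, 5) (insufficient type-C units)
  W6 cannot run: need (0, 0, 4, 5) vs free (1, 6, 3, 5) (insufficient type-A units)
Processes that could never finish after the grant: W1, W7 and W6.


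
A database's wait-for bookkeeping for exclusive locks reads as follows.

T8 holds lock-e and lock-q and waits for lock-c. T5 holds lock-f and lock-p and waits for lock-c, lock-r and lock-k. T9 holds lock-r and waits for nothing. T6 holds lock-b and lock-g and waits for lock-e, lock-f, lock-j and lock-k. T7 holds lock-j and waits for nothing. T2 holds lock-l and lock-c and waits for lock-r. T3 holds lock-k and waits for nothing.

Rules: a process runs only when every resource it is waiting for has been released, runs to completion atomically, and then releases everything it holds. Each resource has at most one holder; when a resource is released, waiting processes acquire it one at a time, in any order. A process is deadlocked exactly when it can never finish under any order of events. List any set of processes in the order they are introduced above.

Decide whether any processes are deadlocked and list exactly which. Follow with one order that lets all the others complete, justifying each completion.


Nothing here is deadlocked.
Key observation: every chain of waits terminates; starting from the processes that wait on nothing, all the rest unlock in turn.
The rest can finish in the order T9, T7, T2, T3, T8, T5, T6.
Walking it through:
  run T9 (it waits on nothing); releases lock-r
  run T7 (it waits on nothing); releases lock-j
  T2: everything it awaited (lock-r) is free; runs, freeing lock-l and lock-c
  run T3 (it waits on nothing); releases lock-k
  T8: everything it awaited (lock-c) is free; runs, freeing lock-e and lock-q
  T5: everything it awaited (lock-c, lock-r and lock-k) is free; runs, freeing lock-f and lock-p
  T6: everything it awaited (lock-e, lock-f, lock-j and lock-k) is free; runs, freeing lock-b and lock-g


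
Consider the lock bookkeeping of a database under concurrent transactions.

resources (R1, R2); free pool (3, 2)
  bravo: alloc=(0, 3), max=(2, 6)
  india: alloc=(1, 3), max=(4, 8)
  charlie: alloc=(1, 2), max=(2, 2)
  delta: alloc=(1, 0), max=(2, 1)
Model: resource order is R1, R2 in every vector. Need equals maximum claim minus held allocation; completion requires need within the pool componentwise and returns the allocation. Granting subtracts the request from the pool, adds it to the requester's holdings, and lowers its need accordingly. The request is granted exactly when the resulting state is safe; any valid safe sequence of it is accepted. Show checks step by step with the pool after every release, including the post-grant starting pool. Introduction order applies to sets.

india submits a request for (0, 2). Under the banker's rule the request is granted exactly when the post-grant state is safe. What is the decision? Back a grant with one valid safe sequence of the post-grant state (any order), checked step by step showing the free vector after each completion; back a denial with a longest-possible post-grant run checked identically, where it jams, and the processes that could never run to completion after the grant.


DENY: after the grant no complete ordering would exist.
Key observation: R2 is the bottleneck — with charlie, delta done the pool holds (5, 2), short of every remaining need.
Pretend the grant happened; the run charlie, delta goes as far as possible. Check, step by step:
  pool = (3, 0)
  charlie needs (1, 0) <= (3, 0) -> finishes; pool += (1, 2) = (4, 2)
  delta needs (1, 1) <= (4, 2) -> finishes; pool += (1, 0) = (5, 2)
  bravo still needs (2, 3) but only (5, 2) is free — short on R2
  india still needs (3, 3) but only (5, 2) is free — short on R2
Had the request been granted, bravo and india could never finish.


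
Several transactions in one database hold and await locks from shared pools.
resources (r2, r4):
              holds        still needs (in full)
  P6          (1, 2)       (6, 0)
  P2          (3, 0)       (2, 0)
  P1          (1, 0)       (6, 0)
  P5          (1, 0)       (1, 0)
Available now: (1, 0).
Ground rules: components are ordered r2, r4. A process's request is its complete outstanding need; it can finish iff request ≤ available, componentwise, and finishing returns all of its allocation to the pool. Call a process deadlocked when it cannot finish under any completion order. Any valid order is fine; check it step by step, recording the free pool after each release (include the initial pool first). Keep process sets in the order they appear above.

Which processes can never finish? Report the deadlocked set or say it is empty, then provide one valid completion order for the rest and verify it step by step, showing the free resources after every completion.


Deadlocked set: P6 and P1.
Key observation: even finishing P5, P2 leaves just (5, 0) free — too little r2 for any of the remaining processes.
A valid finishing order for the others: P5, P2. Step-by-step check:
  pool = (1, 0)
  run P5 (needs (1, 0), free (1, 0)); after release of (1, 0) the pool is (2, 0)
  run P2 (needs (2, 0), free (2, 0)); after release of (3, 0) the pool is (5, 0)
The stuck group stays short no matter what:
  P6 still needs (6, 0) but only (5, 0) is free — short on r2
  P1 still needs (6, 0) but only (5, 0) is free — short on r2


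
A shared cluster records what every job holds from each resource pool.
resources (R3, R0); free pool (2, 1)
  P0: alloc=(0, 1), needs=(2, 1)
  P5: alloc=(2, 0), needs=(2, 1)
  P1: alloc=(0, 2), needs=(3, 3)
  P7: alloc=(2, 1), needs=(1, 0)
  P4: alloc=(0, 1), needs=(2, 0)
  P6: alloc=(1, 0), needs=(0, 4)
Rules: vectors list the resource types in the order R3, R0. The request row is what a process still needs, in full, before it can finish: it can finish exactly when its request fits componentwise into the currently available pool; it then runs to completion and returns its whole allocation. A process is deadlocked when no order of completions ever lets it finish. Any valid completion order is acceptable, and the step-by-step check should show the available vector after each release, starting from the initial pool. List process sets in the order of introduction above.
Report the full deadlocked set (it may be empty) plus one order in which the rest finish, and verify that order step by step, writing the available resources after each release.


The deadlocked set is empty.
Key observation: P7 leads a chain of completions in which each release enables another process.
The rest can finish in the order P7, P4, P1, P0, P5, P6. Check, step by step:
  pool = (2, 1)
  run P7 (needs (1, 0), free (2, 1)); after release of (2, 1) the pool is (4, 2)
  run P4 (needs (2, 0), free (4, 2)); after release of (0, 1) the pool is (4, 3)
  run P1 (needs (3, 3), free (4, 3)); after release of (0, 2) the pool is (4, 5)
  run P0 (needs (2, 1), free (4, 5)); after release of (0, 1) the pool is (4, 6)
  run P5 (needs (2, 1), free (4, 6)); after release of (2, 0) the pool is (6, 6)
  run P6 (needs (0, 4), free (6, 6)); after release of (1, 0) the pool is (7, 6)


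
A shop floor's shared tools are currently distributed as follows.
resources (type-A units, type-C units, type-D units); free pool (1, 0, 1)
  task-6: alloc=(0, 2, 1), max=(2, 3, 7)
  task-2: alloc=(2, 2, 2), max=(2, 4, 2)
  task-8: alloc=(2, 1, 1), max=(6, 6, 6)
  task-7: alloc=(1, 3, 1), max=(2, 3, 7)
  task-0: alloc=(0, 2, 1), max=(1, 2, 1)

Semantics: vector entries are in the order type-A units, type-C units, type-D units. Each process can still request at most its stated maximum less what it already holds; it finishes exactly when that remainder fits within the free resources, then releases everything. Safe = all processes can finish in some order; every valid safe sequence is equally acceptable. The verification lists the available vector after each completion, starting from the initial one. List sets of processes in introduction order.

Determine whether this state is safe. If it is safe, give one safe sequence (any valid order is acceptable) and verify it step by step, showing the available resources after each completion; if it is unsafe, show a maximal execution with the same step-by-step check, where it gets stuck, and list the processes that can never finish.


The state is UNSAFE.
Key observation: the pool after task-0, task-2 is (3, 4, 4); every surviving request exceeds it in type-D units, so progress ends there.
A maximal execution: task-0, task-2 — then nothing else fits. Step-by-step check:
  pool = (1, 0, 1)
  run task-0 (needs (1, 0, 0), free (1, 0, 1)); after release of (0, 2, 1) the pool is (1, 2, 2)
  run task-2 (needs (0, 2, 0), free (1, 2, 2)); after release of (2, 2, 2) the pool is (3, 4, 4)
  blocked: task-6 wants (2, 1, 6), pool (3, 4, 4) — not enough type-D units
  blocked: task-8 wants (4, 5, 5), pool (3, 4, 4) — not enough type-A units, type-C units and type-D units
  blocked: task-7 wants (1, 0, 6), pool (3, 4, 4) — not enough type-D units
Processes that can never finish: task-6, task-8 and task-7.


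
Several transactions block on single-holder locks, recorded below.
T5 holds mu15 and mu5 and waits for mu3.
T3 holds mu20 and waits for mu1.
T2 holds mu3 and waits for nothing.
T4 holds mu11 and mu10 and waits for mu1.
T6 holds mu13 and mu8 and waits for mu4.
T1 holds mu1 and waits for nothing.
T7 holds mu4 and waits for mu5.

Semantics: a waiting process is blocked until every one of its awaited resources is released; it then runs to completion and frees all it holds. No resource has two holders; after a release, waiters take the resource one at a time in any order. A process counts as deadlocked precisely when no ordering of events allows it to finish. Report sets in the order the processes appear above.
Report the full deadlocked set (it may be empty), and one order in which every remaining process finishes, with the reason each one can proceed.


Nothing here is deadlocked.
Key observation: the wait relation is loop-free; peeling off processes with no waits unwinds the whole state.
A valid finishing order for the others: T2, T1, T5, T7, T6, T4, T3.
Step-by-step check:
  T2: no waits; runs immediately, freeing mu3
  T1: no waits; runs immediately, freeing mu1
  T5: everything it awaited (mu3) is free; runs, freeing mu15 and mu5
  T7: everything it awaited (mu5) is free; runs, freeing mu4
  T6: everything it awaited (mu4) is free; runs, freeing mu13 and mu8
  T4: everything it awaited (mu1) is free; runs, freeing mu11 and mu10
  T3: everything it awaited (mu1) is free; runs, freeing mu20


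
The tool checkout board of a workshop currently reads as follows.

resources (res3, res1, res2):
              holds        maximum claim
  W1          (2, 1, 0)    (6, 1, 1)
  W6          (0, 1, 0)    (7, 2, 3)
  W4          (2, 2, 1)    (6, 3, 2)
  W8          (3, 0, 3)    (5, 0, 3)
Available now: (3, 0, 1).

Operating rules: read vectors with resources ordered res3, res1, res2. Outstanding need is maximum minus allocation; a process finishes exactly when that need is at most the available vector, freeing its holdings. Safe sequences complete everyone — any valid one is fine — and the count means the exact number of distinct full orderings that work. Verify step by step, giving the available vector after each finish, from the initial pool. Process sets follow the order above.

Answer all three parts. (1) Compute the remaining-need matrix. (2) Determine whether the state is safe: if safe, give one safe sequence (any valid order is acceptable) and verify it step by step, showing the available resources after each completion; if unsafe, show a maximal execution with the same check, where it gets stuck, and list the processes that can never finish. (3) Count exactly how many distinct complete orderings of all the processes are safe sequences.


(1) Remaining need (order res3, res1, res2):
  W1: (4, 0, 1)
  W6: (7, 1, 3)
  W4: (4, 1, 1)
  W8: (2, 0, 0)
(2) SAFE — a valid safe sequence is W8, W1, W4, W6.
Key observation: W4 marks the first exact bind of the order: its need (4, 1, 1) fits the free (8, 1, 4) with zero slack on a requested resource.
Check, step by step:
  pool = (3, 0, 1)
  W8: need (2, 0, 0) fits (3, 0, 1); releases (3, 0, 3), pool now (6, 0, 4)
  W1: need (4, 0, 1) fits (6, 0, 4); releases (2, 1, 0), pool now (8, 1, 4)
  W4: need (4, 1, 1) fits (8, 1, 4); releases (2, 2, 1), pool now (10, 3, 5)
  W6: need (7, 1, 3) fits (10, 3, 5); releases (0, 1, 0), pool now (10, 4, 5)
(3) Exactly 2 of the possible complete orderings are safe sequences.


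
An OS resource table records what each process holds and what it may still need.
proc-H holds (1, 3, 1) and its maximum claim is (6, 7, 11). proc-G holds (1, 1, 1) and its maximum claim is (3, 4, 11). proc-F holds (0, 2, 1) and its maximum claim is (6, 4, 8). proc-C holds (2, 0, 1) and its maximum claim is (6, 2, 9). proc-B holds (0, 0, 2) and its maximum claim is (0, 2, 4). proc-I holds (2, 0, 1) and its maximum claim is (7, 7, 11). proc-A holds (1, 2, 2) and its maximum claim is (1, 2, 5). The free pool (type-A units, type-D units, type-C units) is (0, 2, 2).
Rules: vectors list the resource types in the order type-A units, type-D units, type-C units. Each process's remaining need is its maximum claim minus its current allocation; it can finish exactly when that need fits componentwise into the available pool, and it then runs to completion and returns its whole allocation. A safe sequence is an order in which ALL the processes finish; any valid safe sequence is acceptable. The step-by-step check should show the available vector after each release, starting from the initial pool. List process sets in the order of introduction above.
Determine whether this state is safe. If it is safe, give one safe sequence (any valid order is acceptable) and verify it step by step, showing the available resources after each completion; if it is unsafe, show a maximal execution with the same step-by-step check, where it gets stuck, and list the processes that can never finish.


The state is UNSAFE.
Key observation: even finishing proc-B, proc-A leaves just (1, 4, 6) free — too little type-A units for any of the remaining processes.
A maximal execution: proc-B, proc-A — then nothing else fits. Walking it through:
  pool = (0, 2, 2)
  run proc-B (needs (0, 2, 2), free (0, 2, 2)); after release of (0, 0, 2) the pool is (0, 2, 4)
  run proc-A (needs (0, 0, 3), free (0, 2, 4)); after release of (1, 2, 2) the pool is (1, 4, 6)
  proc-H still needs (5, 4, 10) but only (1, 4, 6) is free — short on type-A units and type-C units
  proc-G still needs (2, 3, 10) but only (1, 4, 6) is free — short on type-A units and type-C units
  proc-F still needs (6, 2, 7) but only (1, 4, 6) is free — short on type-A units and type-C units
  proc-C still needs (4, 2, 8) but only (1, 4, 6) is free — short on type-A units and type-C units
  proc-I still needs (5, 7, 10) but only (1, 4, 6) is free — short on type-A units, type-D units and type-C units
Permanently blocked: proc-H, proc-G, proc-F, proc-C and proc-I.


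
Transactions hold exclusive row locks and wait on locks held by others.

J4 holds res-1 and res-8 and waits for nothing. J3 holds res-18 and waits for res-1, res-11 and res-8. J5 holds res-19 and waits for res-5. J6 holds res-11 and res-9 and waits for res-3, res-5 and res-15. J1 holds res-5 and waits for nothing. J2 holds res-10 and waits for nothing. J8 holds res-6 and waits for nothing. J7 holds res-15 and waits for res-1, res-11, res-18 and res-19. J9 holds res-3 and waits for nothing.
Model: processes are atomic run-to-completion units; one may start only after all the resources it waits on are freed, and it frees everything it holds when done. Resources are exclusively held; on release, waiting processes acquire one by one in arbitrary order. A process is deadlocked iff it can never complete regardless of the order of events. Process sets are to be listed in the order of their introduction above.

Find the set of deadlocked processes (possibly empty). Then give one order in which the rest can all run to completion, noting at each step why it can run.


The deadlocked set is J3, J6 and J7.
Key observation: nobody on the ring J3 -> J6 -> J7 -> J3 can start until another member finishes, which never happens; no other process is dragged down with it.
The rest can finish in the order J4, J1, J2, J8, J9, J5.
Verifying each step:
  J4 waits on nothing -> runs at once and releases res-1 and res-8
  J1 waits on nothing -> runs at once and releases res-5
  J2 waits on nothing -> runs at once and releases res-10
  J8 waits on nothing -> runs at once and releases res-6
  J9 waits on nothing -> runs at once and releases res-3
  J5: everything it awaited (res-5) is free; runs, freeing res-19


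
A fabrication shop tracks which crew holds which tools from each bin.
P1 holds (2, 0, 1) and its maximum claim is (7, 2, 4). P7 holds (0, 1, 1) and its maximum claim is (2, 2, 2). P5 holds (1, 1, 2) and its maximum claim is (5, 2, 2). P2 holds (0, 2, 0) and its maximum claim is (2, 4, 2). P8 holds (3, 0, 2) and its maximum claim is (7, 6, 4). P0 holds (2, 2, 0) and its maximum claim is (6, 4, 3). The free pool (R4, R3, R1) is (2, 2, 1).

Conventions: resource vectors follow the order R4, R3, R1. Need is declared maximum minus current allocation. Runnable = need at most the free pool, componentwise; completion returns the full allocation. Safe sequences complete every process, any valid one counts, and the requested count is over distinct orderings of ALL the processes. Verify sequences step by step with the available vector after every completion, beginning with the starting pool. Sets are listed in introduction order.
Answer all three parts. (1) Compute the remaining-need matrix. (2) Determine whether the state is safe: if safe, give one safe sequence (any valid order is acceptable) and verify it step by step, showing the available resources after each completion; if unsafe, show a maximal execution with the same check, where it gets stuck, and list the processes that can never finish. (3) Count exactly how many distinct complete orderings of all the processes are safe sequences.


(1) Remaining need (order R4, R3, R1):
  P1: (5, 2, 3)
  P7: (2, 1, 1)
  P5: (4, 1, 0)
  P2: (2, 2, 2)
  P8: (4, 6, 2)
  P0: (4, 2, 3)
(2) UNSAFE — no complete ordering exists.
Key observation: once P7, P2 finish, the pool peaks at (2, 5, 2) — and every remaining process still needs more R4 than that.
Going as far as possible: P7, P2; after that, nothing fits. Walking it through:
  pool = (2, 2, 1)
  run P7 (needs (2, 1, 1), free (2, 2, 1)); after release of (0, 1, 1) the pool is (2, 3, 2)
  run P2 (needs (2, 2, 2), free (2, 3, 2)); after release of (0, 2, 0) the pool is (2, 5, 2)
  blocked: P1 wants (5, 2, 3), pool (2, 5, 2) — not enough R4 and R1
  blocked: P5 wants (4, 1, 0), pool (2, 5, 2) — not enough R4
  blocked: P8 wants (4, 6, 2), pool (2, 5, 2) — not enough R4 and R3
  blocked: P0 wants (4, 2, 3), pool (2, 5, 2) — not enough R4 and R1
Never able to finish: P1, P5, P8 and P0.
(3) The exact count: 0 of the possible complete orderings are safe sequences.


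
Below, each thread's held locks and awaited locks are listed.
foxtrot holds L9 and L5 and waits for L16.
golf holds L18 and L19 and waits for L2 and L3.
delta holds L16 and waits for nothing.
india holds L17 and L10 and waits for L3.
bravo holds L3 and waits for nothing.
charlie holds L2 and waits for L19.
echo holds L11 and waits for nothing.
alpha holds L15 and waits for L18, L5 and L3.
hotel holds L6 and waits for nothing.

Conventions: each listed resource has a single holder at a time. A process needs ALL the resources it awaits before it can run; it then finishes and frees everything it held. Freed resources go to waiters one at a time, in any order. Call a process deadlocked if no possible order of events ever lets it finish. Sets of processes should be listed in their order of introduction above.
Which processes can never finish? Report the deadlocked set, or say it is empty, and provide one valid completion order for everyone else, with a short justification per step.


Deadlocked set: golf, charlie and alpha.
Key observation: along golf -> charlie -> golf, each member waits on what the next one holds — a deadlock; alpha waits into the deadlock from upstream.
The rest can finish in the order bravo, hotel, echo, india, delta, foxtrot.
Verifying each step:
  run bravo (it waits on nothing); releases L3
  run hotel (it waits on nothing); releases L6
  run echo (it waits on nothing); releases L11
  run india (all its waits — L3 — are resolved); releases L17 and L10
  run delta (it waits on nothing); releases L16
  run foxtrot (all its waits — L16 — are resolved); releases L9 and L5


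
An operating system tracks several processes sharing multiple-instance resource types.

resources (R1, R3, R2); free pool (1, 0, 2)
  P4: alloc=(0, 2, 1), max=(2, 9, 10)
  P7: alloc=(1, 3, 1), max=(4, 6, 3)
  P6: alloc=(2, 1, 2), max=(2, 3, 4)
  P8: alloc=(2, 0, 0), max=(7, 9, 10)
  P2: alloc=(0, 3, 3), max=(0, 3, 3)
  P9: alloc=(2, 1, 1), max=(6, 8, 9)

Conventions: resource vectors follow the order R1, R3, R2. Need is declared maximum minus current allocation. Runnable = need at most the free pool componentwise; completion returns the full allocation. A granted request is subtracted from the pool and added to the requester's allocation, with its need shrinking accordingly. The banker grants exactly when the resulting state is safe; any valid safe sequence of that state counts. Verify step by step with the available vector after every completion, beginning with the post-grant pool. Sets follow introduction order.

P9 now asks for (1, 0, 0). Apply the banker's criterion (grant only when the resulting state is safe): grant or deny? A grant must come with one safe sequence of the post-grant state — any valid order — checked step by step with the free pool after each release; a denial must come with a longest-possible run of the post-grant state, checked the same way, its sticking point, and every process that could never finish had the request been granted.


DENY: after the grant no complete ordering would exist.
Key observation: after P2, P6 the pool peaks at (2, 4, 7), and each blocked process is short somewhere: P4 on R3, R2; P7 on R1; P8 on R1, R3, R2; P9 on R1, R3, R2.
After a pretend grant, a maximal execution: P2, P6 — then nothing else fits. Walking it through:
  pool = (0, 0, 2)
  P2 needs (0, 0, 0) <= (0, 0, 2) -> finishes; pool += (0, 3, 3) = (0, 3, 5)
  P6 needs (0, 2, 2) <= (0, 3, 5) -> finishes; pool += (2, 1, 2) = (2, 4, 7)
  blocked: P4 wants (2, 7, 9), pool (2, 4, 7) — not enough R3 and R2
  blocked: P7 wants (3, 3, 2), pool (2, 4, 7) — not enough R1
  blocked: P8 wants (5, 9, 10), pool (2, 4, 7) — not enough R1, R3 and R2
  blocked: P9 wants (3, 7, 8), pool (2, 4, 7) — not enough R1, R3 and R2
Post-grant, the permanently blocked set is P4, P7, P8 and P9.


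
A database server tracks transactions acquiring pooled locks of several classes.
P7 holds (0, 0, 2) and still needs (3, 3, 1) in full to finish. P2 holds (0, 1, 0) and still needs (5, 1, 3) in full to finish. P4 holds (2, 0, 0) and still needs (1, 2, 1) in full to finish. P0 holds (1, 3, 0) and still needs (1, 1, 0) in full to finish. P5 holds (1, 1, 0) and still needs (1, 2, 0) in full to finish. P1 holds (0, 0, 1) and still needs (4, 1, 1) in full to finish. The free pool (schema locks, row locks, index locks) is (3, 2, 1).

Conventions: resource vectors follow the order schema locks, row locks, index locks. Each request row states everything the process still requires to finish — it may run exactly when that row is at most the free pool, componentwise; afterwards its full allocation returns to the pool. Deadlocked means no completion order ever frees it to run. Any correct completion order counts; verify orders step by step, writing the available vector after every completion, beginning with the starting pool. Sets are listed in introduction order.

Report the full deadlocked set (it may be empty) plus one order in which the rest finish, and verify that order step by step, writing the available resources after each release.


No process is deadlocked.
Key observation: beginning at P5, releases accumulate fast enough that every process eventually fits.
One completion order for the rest: P5, P0, P7, P4, P2, P1. Step-by-step check:
  pool = (3, 2, 1)
  run P5 (needs (1, 2, 0), free (3, 2, 1)); after release of (1, 1, 0) the pool is (4, 3, 1)
  run P0 (needs (1, 1, 0), free (4, 3, 1)); after release of (1, 3, 0) the pool is (5, 6, 1)
  run P7 (needs (3, 3, 1), free (5, 6, 1)); after release of (0, 0, 2) the pool is (5, 6, 3)
  run P4 (needs (1, 2, 1), free (5, 6, 3)); after release of (2, 0, 0) the pool is (7, 6, 3)
  run P2 (needs (5, 1, 3), free (7, 6, 3)); after release of (0, 1, 0) the pool is (7, 7, 3)
  run P1 (needs (4, 1, 1), free (7, 7, 3)); after release of (0, 0, 1) the pool is (7, 7, 4)
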